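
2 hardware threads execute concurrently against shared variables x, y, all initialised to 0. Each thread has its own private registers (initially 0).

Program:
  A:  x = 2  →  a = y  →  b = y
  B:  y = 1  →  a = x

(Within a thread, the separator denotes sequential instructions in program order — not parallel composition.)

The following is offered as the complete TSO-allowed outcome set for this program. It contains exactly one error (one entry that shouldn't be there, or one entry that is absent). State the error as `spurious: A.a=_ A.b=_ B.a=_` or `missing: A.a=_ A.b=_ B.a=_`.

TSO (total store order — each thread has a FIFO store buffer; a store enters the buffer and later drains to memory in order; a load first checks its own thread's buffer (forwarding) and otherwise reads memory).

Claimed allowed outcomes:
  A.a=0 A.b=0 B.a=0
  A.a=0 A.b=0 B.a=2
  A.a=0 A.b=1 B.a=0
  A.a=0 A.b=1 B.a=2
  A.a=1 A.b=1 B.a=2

outcome vector order: (A.a,A.b,B.a)
TSO (6): 000, 002, 010, 012, 110, 112
TSO∖claimed = {110}

missing: A.a=1 A.b=1 B.a=0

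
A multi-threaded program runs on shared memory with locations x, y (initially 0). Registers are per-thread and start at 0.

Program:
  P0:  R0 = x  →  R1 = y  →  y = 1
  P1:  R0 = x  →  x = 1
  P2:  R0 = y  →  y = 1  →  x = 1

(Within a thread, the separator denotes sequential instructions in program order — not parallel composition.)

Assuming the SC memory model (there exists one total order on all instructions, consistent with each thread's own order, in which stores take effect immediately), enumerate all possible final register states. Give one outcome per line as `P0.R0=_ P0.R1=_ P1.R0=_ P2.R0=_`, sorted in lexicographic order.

P0.R0=0 P0.R1=0 P1.R0=0 P2.R0=0
P0.R0=0 P0.R1=0 P1.R0=0 P2.R0=1
P0.R0=0 P0.R1=0 P1.R0=1 P2.R0=0
P0.R0=0 P0.R1=0 P1.R0=1 P2.R0=1
P0.R0=0 P0.R1=1 P1.R0=0 P2.R0=0
P0.R0=0 P0.R1=1 P1.R0=1 P2.R0=0
P0.R0=1 P0.R1=0 P1.R0=0 P2.R0=0
P0.R0=1 P0.R1=0 P1.R0=0 P2.R0=1
P0.R0=1 P0.R1=1 P1.R0=0 P2.R0=0
P0.R0=1 P0.R1=1 P1.R0=1 P2.R0=0

outcome vector order: (P0.R0,P0.R1,P1.R0,P2.R0)
|SC outcomes| = 10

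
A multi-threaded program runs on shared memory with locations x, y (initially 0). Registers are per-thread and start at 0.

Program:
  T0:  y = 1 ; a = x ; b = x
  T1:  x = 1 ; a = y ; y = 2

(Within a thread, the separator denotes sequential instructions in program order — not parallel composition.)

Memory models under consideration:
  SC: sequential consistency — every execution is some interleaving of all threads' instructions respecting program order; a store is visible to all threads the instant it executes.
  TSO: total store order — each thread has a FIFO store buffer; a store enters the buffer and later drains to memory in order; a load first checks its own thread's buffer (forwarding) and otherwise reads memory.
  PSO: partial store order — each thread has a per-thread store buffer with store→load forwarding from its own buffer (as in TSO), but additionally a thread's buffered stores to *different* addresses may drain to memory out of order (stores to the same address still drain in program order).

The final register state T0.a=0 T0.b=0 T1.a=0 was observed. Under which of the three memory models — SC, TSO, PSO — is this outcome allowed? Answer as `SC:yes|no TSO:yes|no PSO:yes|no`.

SC:no TSO:yes PSO:yes

outcome vector order: (T0.a,T0.b,T1.a)
[SC] allowed = {<0 0 1>, <0 1 1>, <1 1 0>, <1 1 1>}
[TSO] allowed = {<0 0 0>, <0 0 1>, <0 1 0>, <0 1 1>, <1 1 0>, <1 1 1>}
[PSO] allowed = {<0 0 0>, <0 0 1>, <0 1 0>, <0 1 1>, <1 1 0>, <1 1 1>}
target <0 0 0> ∈ {TSO,PSO}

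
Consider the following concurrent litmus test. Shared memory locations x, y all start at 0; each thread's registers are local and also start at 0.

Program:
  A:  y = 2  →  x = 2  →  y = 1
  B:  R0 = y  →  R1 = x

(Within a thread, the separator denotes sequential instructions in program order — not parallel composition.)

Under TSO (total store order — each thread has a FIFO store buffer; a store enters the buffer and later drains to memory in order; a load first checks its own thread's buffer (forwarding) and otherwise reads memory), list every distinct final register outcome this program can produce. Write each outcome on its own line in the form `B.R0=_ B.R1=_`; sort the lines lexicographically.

outcome vector order: (B.R0,B.R1)
|TSO outcomes| = 5

B.R0=0 B.R1=0
B.R0=0 B.R1=2
B.R0=1 B.R1=2
B.R0=2 B.R1=0
B.R0=2 B.R1=2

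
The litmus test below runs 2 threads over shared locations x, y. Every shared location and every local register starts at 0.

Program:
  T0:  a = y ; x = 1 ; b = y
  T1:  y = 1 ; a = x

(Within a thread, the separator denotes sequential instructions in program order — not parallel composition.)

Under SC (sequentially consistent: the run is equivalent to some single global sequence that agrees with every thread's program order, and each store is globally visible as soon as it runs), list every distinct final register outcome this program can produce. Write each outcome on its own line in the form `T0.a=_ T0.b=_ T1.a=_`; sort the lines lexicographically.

T0.a=0 T0.b=0 T1.a=1
T0.a=0 T0.b=1 T1.a=0
T0.a=0 T0.b=1 T1.a=1
T0.a=1 T0.b=1 T1.a=0
T0.a=1 T0.b=1 T1.a=1

outcome vector order: (T0.a,T0.b,T1.a)
|SC outcomes| = 5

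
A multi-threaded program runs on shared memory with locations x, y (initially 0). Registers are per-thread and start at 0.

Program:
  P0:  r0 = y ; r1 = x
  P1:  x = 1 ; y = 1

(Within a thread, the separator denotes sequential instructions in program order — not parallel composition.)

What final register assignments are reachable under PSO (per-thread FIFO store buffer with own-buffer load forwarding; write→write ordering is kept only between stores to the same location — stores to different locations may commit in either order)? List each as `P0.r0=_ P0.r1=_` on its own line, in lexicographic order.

outcome vector order: (P0.r0,P0.r1)
|PSO outcomes| = 4

P0.r0=0 P0.r1=0
P0.r0=0 P0.r1=1
P0.r0=1 P0.r1=0
P0.r0=1 P0.r1=1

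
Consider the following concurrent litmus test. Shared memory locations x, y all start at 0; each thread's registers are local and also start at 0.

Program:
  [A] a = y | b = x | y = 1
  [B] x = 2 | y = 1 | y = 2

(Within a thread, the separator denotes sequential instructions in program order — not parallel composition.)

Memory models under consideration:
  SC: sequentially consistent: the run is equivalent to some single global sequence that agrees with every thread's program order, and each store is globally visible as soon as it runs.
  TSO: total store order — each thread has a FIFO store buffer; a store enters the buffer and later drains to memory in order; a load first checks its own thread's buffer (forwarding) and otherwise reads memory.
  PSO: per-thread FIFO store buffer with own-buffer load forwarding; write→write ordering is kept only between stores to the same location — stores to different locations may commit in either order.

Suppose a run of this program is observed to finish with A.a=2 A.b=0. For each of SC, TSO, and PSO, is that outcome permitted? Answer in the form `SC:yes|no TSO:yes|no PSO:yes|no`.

SC:no TSO:no PSO:yes

outcome vector order: (A.a,A.b)
SC (4): 0/0 0/2 1/2 2/2
TSO (4): 0/0 0/2 1/2 2/2
PSO (6): 0/0 0/2 1/0 1/2 2/0 2/2
target 2/0 ∈ {PSO}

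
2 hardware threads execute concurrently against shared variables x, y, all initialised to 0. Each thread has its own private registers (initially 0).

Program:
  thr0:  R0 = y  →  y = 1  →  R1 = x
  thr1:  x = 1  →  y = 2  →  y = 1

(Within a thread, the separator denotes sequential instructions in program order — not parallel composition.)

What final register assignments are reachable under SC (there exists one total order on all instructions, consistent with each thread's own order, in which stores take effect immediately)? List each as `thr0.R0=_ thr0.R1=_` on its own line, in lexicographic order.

outcome vector order: (thr0.R0,thr0.R1)
|SC outcomes| = 4

thr0.R0=0 thr0.R1=0
thr0.R0=0 thr0.R1=1
thr0.R0=1 thr0.R1=1
thr0.R0=2 thr0.R1=1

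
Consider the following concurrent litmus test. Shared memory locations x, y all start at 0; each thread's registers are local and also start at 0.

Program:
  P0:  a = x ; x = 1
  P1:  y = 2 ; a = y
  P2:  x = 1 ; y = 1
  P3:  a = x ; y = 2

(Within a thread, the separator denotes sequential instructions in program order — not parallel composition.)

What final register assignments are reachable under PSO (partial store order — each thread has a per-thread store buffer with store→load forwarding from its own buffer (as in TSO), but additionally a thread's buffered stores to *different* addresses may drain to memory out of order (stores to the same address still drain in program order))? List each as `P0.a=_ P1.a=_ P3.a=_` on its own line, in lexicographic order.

outcome vector order: (P0.a,P1.a,P3.a)
|PSO outcomes| = 8

P0.a=0 P1.a=1 P3.a=0
P0.a=0 P1.a=1 P3.a=1
P0.a=0 P1.a=2 P3.a=0
P0.a=0 P1.a=2 P3.a=1
P0.a=1 P1.a=1 P3.a=0
P0.a=1 P1.a=1 P3.a=1
P0.a=1 P1.a=2 P3.a=0
P0.a=1 P1.a=2 P3.a=1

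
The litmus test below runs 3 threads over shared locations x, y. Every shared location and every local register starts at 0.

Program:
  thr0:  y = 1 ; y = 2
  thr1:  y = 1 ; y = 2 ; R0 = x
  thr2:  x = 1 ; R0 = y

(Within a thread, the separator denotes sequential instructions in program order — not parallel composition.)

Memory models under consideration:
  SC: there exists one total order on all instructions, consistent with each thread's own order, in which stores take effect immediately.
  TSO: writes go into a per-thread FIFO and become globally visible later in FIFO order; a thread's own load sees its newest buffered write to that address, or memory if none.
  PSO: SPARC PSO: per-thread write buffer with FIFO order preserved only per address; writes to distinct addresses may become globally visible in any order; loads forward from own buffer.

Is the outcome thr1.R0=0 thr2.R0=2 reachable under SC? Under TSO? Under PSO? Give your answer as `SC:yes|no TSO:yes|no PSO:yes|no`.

outcome vector order: (thr1.R0,thr2.R0)
under SC → (0,1), (0,2), (1,0), (1,1), (1,2)
under TSO → (0,0), (0,1), (0,2), (1,0), (1,1), (1,2)
under PSO → (0,0), (0,1), (0,2), (1,0), (1,1), (1,2)
target (0,2) ∈ {SC,TSO,PSO}

SC:yes TSO:yes PSO:yes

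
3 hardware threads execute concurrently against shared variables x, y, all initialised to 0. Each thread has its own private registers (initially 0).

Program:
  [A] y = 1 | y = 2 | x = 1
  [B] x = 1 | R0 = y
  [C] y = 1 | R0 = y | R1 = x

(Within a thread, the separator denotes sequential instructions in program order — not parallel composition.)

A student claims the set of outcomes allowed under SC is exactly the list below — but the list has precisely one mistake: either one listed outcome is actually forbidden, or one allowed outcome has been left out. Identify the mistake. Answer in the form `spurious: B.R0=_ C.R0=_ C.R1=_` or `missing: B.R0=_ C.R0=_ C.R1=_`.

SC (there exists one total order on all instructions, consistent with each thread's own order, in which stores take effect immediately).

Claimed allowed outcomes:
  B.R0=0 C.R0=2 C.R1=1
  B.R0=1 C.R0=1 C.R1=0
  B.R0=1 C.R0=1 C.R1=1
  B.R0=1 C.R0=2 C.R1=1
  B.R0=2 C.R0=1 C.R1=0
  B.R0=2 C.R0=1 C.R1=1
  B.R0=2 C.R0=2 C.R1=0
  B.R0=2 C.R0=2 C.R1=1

missing: B.R0=0 C.R0=1 C.R1=1

outcome vector order: (B.R0,C.R0,C.R1)
under SC → (0,1,1), (0,2,1), (1,1,0), (1,1,1), (1,2,1), (2,1,0), (2,1,1), (2,2,0), (2,2,1)
SC∖claimed = {(0,1,1)}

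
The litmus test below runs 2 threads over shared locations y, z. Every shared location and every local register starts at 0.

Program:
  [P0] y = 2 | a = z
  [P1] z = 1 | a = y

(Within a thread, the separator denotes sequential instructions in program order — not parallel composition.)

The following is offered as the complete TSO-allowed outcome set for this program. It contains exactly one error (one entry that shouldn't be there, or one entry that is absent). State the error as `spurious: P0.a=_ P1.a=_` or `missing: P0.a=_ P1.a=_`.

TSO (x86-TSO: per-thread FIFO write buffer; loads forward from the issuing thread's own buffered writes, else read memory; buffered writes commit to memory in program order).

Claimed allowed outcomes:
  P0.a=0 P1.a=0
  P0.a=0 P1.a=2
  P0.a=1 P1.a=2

missing: P0.a=1 P1.a=0

outcome vector order: (P0.a,P1.a)
TSO (4): 0/0 0/2 1/0 1/2
TSO∖claimed = {1/0}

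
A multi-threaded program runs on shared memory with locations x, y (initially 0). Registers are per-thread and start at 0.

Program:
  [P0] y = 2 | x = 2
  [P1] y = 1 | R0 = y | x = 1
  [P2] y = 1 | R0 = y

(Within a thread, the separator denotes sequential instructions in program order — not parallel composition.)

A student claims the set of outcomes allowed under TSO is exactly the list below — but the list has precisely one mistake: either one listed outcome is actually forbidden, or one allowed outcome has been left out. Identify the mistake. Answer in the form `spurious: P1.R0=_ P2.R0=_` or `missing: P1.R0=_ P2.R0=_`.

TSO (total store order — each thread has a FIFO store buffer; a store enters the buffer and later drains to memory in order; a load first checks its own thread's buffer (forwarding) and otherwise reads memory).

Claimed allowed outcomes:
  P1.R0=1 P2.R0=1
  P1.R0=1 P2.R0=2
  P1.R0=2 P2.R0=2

missing: P1.R0=2 P2.R0=1

outcome vector order: (P1.R0,P2.R0)
under TSO → <1 1>, <1 2>, <2 1>, <2 2>
TSO∖claimed = {<2 1>}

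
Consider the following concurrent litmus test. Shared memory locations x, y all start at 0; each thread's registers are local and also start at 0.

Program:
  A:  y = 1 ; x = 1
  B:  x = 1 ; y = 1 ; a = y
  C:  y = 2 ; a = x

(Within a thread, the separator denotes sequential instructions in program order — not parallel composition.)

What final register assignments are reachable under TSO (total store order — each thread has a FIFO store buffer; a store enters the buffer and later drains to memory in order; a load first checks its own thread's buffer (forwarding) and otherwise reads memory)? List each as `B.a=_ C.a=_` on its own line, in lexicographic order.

outcome vector order: (B.a,C.a)
|TSO outcomes| = 4

B.a=1 C.a=0
B.a=1 C.a=1
B.a=2 C.a=0
B.a=2 C.a=1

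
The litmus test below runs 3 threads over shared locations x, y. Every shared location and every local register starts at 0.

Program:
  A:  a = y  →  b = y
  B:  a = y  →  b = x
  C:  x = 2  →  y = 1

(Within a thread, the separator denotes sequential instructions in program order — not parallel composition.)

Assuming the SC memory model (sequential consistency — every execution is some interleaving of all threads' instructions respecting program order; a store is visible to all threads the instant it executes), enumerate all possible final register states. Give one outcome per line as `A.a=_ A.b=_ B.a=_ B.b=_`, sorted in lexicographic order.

outcome vector order: (A.a,A.b,B.a,B.b)
|SC outcomes| = 9

A.a=0 A.b=0 B.a=0 B.b=0
A.a=0 A.b=0 B.a=0 B.b=2
A.a=0 A.b=0 B.a=1 B.b=2
A.a=0 A.b=1 B.a=0 B.b=0
A.a=0 A.b=1 B.a=0 B.b=2
A.a=0 A.b=1 B.a=1 B.b=2
A.a=1 A.b=1 B.a=0 B.b=0
A.a=1 A.b=1 B.a=0 B.b=2
A.a=1 A.b=1 B.a=1 B.b=2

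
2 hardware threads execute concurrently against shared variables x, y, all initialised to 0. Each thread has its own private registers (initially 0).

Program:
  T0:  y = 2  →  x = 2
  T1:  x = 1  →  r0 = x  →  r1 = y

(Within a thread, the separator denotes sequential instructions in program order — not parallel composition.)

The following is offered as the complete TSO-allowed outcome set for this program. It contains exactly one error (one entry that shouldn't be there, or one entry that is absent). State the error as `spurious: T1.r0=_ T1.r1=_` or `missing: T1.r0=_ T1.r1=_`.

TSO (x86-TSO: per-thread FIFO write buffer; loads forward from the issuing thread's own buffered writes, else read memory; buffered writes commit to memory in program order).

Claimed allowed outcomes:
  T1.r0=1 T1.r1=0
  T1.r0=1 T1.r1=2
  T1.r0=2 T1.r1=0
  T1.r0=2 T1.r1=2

outcome vector order: (T1.r0,T1.r1)
[TSO] allowed = {<1 0> <1 2> <2 2>}
claimed∖TSO = {<2 0>}

spurious: T1.r0=2 T1.r1=0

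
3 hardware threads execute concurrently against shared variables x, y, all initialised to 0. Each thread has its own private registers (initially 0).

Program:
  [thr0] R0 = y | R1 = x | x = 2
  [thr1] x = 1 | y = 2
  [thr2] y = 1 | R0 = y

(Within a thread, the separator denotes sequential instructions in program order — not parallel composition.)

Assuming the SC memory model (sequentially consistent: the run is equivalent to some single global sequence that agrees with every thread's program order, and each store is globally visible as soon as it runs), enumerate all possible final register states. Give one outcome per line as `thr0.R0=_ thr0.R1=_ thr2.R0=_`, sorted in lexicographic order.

thr0.R0=0 thr0.R1=0 thr2.R0=1
thr0.R0=0 thr0.R1=0 thr2.R0=2
thr0.R0=0 thr0.R1=1 thr2.R0=1
thr0.R0=0 thr0.R1=1 thr2.R0=2
thr0.R0=1 thr0.R1=0 thr2.R0=1
thr0.R0=1 thr0.R1=0 thr2.R0=2
thr0.R0=1 thr0.R1=1 thr2.R0=1
thr0.R0=1 thr0.R1=1 thr2.R0=2
thr0.R0=2 thr0.R1=1 thr2.R0=1
thr0.R0=2 thr0.R1=1 thr2.R0=2

outcome vector order: (thr0.R0,thr0.R1,thr2.R0)
|SC outcomes| = 10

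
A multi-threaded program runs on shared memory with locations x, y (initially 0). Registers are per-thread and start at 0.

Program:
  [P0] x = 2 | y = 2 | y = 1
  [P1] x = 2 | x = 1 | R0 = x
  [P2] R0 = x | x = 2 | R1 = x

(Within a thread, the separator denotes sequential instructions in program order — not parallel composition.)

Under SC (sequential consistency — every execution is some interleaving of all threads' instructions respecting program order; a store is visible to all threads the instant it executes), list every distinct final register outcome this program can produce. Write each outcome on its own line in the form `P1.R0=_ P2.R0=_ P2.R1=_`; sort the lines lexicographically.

P1.R0=1 P2.R0=0 P2.R1=1
P1.R0=1 P2.R0=0 P2.R1=2
P1.R0=1 P2.R0=1 P2.R1=2
P1.R0=1 P2.R0=2 P2.R1=1
P1.R0=1 P2.R0=2 P2.R1=2
P1.R0=2 P2.R0=0 P2.R1=1
P1.R0=2 P2.R0=0 P2.R1=2
P1.R0=2 P2.R0=1 P2.R1=2
P1.R0=2 P2.R0=2 P2.R1=1
P1.R0=2 P2.R0=2 P2.R1=2

outcome vector order: (P1.R0,P2.R0,P2.R1)
|SC outcomes| = 10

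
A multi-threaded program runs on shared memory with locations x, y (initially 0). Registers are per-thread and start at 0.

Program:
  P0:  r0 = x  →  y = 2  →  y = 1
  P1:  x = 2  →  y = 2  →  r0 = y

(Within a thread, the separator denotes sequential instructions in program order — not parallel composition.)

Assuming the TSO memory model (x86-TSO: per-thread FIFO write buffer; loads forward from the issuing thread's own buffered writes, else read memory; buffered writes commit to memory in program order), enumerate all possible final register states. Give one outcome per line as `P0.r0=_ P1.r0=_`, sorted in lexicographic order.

outcome vector order: (P0.r0,P1.r0)
|TSO outcomes| = 4

P0.r0=0 P1.r0=1
P0.r0=0 P1.r0=2
P0.r0=2 P1.r0=1
P0.r0=2 P1.r0=2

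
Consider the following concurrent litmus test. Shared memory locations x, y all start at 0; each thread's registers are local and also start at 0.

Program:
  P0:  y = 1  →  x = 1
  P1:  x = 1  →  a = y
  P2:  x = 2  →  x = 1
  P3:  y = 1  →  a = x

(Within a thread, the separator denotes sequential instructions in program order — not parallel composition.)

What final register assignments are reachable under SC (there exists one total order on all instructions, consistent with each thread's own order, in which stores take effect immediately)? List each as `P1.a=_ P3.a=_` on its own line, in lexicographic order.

P1.a=0 P3.a=1
P1.a=0 P3.a=2
P1.a=1 P3.a=0
P1.a=1 P3.a=1
P1.a=1 P3.a=2

outcome vector order: (P1.a,P3.a)
|SC outcomes| = 5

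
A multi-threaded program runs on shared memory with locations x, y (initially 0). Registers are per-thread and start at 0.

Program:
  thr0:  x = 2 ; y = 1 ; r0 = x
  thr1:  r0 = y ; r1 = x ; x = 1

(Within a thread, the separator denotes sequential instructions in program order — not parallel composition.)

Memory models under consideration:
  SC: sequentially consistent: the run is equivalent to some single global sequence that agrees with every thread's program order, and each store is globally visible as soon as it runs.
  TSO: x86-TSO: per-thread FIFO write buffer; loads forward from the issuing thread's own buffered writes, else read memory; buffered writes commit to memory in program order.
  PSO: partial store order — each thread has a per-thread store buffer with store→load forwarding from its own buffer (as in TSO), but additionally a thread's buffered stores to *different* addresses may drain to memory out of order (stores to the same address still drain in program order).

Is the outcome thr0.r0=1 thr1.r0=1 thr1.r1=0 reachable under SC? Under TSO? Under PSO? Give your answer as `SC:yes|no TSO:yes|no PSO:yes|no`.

SC:no TSO:no PSO:yes

outcome vector order: (thr0.r0,thr1.r0,thr1.r1)
SC (6): 100; 102; 112; 200; 202; 212
TSO (6): 100; 102; 112; 200; 202; 212
PSO (8): 100; 102; 110; 112; 200; 202; 210; 212
target 110 ∈ {PSO}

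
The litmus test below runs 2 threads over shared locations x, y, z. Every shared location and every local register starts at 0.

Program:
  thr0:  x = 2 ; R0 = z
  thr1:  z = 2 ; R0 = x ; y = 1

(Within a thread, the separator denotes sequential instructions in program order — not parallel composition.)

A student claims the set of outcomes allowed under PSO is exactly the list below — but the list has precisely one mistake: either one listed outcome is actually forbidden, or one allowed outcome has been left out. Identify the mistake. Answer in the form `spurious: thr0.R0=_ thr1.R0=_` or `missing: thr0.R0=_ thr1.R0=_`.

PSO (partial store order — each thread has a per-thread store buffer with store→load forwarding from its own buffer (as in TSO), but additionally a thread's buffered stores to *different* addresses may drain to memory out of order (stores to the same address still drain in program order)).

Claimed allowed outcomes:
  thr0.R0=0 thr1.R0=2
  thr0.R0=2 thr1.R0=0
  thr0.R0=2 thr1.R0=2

outcome vector order: (thr0.R0,thr1.R0)
[PSO] allowed = {<0 0>; <0 2>; <2 0>; <2 2>}
PSO∖claimed = {<0 0>}

missing: thr0.R0=0 thr1.R0=0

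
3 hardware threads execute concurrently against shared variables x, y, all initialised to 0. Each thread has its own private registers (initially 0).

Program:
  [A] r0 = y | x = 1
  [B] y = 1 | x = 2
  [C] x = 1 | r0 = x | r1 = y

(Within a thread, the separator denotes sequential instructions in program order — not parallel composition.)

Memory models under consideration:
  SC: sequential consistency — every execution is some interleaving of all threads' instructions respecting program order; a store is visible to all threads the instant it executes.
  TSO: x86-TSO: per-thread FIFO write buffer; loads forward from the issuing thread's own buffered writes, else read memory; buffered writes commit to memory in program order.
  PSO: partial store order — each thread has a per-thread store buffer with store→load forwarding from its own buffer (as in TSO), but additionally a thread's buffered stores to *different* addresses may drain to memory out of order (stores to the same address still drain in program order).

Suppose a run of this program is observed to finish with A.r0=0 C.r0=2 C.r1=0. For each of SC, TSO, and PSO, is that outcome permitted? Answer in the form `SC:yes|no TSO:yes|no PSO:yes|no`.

outcome vector order: (A.r0,C.r0,C.r1)
SC (6): (0,1,0) (0,1,1) (0,2,1) (1,1,0) (1,1,1) (1,2,1)
TSO (6): (0,1,0) (0,1,1) (0,2,1) (1,1,0) (1,1,1) (1,2,1)
PSO (8): (0,1,0) (0,1,1) (0,2,0) (0,2,1) (1,1,0) (1,1,1) (1,2,0) (1,2,1)
target (0,2,0) ∈ {PSO}

SC:no TSO:no PSO:yes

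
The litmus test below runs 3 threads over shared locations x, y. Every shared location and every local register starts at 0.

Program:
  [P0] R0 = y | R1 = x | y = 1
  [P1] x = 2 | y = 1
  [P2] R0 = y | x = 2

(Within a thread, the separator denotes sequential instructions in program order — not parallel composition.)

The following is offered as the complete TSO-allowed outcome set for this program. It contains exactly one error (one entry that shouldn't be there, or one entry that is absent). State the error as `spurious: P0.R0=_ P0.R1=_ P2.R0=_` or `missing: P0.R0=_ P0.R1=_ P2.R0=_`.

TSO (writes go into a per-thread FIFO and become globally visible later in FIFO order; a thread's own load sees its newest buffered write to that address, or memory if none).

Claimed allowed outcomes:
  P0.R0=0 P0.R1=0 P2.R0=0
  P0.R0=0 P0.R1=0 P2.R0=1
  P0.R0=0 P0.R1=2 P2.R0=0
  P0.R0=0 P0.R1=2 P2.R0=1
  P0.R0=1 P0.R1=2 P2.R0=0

missing: P0.R0=1 P0.R1=2 P2.R0=1

outcome vector order: (P0.R0,P0.R1,P2.R0)
under TSO → (0,0,0) (0,0,1) (0,2,0) (0,2,1) (1,2,0) (1,2,1)
TSO∖claimed = {(1,2,1)}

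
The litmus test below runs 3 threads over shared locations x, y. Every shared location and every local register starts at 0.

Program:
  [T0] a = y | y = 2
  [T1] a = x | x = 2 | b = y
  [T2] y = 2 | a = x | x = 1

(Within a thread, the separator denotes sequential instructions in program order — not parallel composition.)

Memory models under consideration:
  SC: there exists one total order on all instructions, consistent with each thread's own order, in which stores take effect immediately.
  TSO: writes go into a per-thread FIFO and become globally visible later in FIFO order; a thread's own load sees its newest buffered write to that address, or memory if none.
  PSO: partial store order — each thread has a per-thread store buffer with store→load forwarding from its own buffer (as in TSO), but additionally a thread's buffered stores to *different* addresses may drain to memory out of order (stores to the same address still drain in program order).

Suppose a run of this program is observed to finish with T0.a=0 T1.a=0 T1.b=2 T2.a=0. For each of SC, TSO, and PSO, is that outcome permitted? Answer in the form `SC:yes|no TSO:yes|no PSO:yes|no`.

outcome vector order: (T0.a,T1.a,T1.b,T2.a)
under SC → 0/0/0/2, 0/0/2/0, 0/0/2/2, 0/1/2/0, 2/0/0/2, 2/0/2/0, 2/0/2/2, 2/1/2/0
under TSO → 0/0/0/0, 0/0/0/2, 0/0/2/0, 0/0/2/2, 0/1/2/0, 2/0/0/0, 2/0/0/2, 2/0/2/0, 2/0/2/2, 2/1/2/0
under PSO → 0/0/0/0, 0/0/0/2, 0/0/2/0, 0/0/2/2, 0/1/0/0, 0/1/2/0, 2/0/0/0, 2/0/0/2, 2/0/2/0, 2/0/2/2, 2/1/0/0, 2/1/2/0
target 0/0/2/0 ∈ {SC,TSO,PSO}

SC:yes TSO:yes PSO:yes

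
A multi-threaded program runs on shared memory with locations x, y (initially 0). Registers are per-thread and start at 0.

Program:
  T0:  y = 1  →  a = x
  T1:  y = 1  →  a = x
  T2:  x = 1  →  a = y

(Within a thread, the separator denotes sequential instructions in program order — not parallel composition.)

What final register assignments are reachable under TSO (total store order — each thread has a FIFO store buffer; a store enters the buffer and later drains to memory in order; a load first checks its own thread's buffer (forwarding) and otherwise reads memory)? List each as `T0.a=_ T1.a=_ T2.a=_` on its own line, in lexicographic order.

T0.a=0 T1.a=0 T2.a=0
T0.a=0 T1.a=0 T2.a=1
T0.a=0 T1.a=1 T2.a=0
T0.a=0 T1.a=1 T2.a=1
T0.a=1 T1.a=0 T2.a=0
T0.a=1 T1.a=0 T2.a=1
T0.a=1 T1.a=1 T2.a=0
T0.a=1 T1.a=1 T2.a=1

outcome vector order: (T0.a,T1.a,T2.a)
|TSO outcomes| = 8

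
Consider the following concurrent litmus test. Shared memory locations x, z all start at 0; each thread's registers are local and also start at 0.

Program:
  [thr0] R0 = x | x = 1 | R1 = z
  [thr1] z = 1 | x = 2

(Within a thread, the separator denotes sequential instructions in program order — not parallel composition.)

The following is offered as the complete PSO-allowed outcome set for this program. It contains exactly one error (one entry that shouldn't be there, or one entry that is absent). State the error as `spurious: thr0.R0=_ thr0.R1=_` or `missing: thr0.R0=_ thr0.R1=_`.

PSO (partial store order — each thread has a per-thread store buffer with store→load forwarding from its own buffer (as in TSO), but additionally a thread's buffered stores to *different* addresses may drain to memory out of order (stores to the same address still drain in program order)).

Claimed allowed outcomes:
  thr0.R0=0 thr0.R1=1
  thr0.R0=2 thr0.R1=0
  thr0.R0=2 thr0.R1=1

outcome vector order: (thr0.R0,thr0.R1)
PSO (4): 0/0; 0/1; 2/0; 2/1
PSO∖claimed = {0/0}

missing: thr0.R0=0 thr0.R1=0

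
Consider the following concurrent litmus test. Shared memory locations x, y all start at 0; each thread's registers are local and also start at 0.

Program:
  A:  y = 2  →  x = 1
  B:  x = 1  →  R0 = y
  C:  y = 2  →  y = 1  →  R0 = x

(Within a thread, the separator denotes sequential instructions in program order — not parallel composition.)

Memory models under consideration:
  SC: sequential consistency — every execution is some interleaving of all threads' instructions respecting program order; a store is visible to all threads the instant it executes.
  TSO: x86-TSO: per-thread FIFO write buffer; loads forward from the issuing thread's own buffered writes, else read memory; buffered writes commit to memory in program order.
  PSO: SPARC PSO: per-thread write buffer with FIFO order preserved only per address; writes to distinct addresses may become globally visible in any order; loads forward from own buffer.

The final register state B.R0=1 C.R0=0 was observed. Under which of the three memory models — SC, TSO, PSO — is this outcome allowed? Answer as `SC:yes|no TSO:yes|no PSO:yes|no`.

outcome vector order: (B.R0,C.R0)
SC: 5 outcomes — {(0,1), (1,0), (1,1), (2,0), (2,1)}
TSO: 6 outcomes — {(0,0), (0,1), (1,0), (1,1), (2,0), (2,1)}
PSO: 6 outcomes — {(0,0), (0,1), (1,0), (1,1), (2,0), (2,1)}
target (1,0) ∈ {SC,TSO,PSO}

SC:yes TSO:yes PSO:yes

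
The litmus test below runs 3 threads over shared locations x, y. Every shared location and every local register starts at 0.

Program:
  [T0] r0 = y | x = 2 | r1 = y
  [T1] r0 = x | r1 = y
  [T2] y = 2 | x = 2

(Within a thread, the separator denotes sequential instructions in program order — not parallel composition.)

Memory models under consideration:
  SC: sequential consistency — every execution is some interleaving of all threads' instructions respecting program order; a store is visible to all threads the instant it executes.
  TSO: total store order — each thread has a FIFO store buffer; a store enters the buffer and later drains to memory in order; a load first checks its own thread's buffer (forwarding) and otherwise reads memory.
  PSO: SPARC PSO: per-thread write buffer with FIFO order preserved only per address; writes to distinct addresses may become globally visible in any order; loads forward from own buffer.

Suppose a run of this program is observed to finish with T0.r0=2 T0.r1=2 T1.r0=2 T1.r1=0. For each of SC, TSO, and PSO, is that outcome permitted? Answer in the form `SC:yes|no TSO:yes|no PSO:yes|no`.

outcome vector order: (T0.r0,T0.r1,T1.r0,T1.r1)
SC: 11 outcomes — {<0 0 0 0>, <0 0 0 2>, <0 0 2 0>, <0 0 2 2>, <0 2 0 0>, <0 2 0 2>, <0 2 2 0>, <0 2 2 2>, <2 2 0 0>, <2 2 0 2>, <2 2 2 2>}
TSO: 11 outcomes — {<0 0 0 0>, <0 0 0 2>, <0 0 2 0>, <0 0 2 2>, <0 2 0 0>, <0 2 0 2>, <0 2 2 0>, <0 2 2 2>, <2 2 0 0>, <2 2 0 2>, <2 2 2 2>}
PSO: 12 outcomes — {<0 0 0 0>, <0 0 0 2>, <0 0 2 0>, <0 0 2 2>, <0 2 0 0>, <0 2 0 2>, <0 2 2 0>, <0 2 2 2>, <2 2 0 0>, <2 2 0 2>, <2 2 2 0>, <2 2 2 2>}
target <2 2 2 0> ∈ {PSO}

SC:no TSO:no PSO:yes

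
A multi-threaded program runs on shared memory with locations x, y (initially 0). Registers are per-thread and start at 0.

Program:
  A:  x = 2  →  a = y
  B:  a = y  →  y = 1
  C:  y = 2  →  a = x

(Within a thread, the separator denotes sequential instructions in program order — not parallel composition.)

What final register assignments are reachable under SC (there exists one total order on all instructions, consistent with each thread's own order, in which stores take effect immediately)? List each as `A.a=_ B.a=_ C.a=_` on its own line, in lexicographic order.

A.a=0 B.a=0 C.a=2
A.a=0 B.a=2 C.a=2
A.a=1 B.a=0 C.a=0
A.a=1 B.a=0 C.a=2
A.a=1 B.a=2 C.a=0
A.a=1 B.a=2 C.a=2
A.a=2 B.a=0 C.a=0
A.a=2 B.a=0 C.a=2
A.a=2 B.a=2 C.a=0
A.a=2 B.a=2 C.a=2

outcome vector order: (A.a,B.a,C.a)
|SC outcomes| = 10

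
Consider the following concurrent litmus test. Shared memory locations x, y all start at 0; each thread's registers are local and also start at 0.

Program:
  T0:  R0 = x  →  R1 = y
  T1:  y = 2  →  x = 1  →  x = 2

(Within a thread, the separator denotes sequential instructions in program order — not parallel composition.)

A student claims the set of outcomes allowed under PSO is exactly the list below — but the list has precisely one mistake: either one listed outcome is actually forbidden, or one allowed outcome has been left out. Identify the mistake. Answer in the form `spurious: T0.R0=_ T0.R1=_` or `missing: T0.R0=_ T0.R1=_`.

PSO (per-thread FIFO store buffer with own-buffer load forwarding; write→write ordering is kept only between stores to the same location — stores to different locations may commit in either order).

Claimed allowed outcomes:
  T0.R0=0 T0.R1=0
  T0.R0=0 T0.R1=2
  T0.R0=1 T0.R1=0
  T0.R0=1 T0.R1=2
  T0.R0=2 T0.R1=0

outcome vector order: (T0.R0,T0.R1)
PSO (6): 0/0; 0/2; 1/0; 1/2; 2/0; 2/2
PSO∖claimed = {2/2}

missing: T0.R0=2 T0.R1=2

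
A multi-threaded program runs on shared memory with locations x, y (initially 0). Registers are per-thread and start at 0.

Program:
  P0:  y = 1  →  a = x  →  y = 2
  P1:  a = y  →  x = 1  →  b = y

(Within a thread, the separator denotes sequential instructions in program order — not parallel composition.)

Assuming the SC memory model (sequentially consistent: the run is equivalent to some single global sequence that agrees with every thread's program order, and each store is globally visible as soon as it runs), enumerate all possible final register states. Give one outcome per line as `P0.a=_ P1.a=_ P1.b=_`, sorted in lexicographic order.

P0.a=0 P1.a=0 P1.b=1
P0.a=0 P1.a=0 P1.b=2
P0.a=0 P1.a=1 P1.b=1
P0.a=0 P1.a=1 P1.b=2
P0.a=0 P1.a=2 P1.b=2
P0.a=1 P1.a=0 P1.b=0
P0.a=1 P1.a=0 P1.b=1
P0.a=1 P1.a=0 P1.b=2
P0.a=1 P1.a=1 P1.b=1
P0.a=1 P1.a=1 P1.b=2

outcome vector order: (P0.a,P1.a,P1.b)
|SC outcomes| = 10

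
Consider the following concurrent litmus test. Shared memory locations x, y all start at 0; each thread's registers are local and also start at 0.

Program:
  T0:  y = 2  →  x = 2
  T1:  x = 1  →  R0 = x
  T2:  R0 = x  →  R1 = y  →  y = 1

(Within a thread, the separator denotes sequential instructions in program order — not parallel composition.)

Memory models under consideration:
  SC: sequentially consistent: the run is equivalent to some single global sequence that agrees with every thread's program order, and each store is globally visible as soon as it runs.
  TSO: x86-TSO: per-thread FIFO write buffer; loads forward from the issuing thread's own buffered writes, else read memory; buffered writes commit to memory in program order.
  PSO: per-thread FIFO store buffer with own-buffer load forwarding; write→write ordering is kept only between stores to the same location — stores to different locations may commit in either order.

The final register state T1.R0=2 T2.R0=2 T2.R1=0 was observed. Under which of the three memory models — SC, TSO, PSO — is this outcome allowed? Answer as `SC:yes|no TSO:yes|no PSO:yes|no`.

SC:no TSO:no PSO:yes

outcome vector order: (T1.R0,T2.R0,T2.R1)
[SC] allowed = {(1,0,0), (1,0,2), (1,1,0), (1,1,2), (1,2,2), (2,0,0), (2,0,2), (2,1,0), (2,1,2), (2,2,2)}
[TSO] allowed = {(1,0,0), (1,0,2), (1,1,0), (1,1,2), (1,2,2), (2,0,0), (2,0,2), (2,1,0), (2,1,2), (2,2,2)}
[PSO] allowed = {(1,0,0), (1,0,2), (1,1,0), (1,1,2), (1,2,0), (1,2,2), (2,0,0), (2,0,2), (2,1,0), (2,1,2), (2,2,0), (2,2,2)}
target (2,2,0) ∈ {PSO}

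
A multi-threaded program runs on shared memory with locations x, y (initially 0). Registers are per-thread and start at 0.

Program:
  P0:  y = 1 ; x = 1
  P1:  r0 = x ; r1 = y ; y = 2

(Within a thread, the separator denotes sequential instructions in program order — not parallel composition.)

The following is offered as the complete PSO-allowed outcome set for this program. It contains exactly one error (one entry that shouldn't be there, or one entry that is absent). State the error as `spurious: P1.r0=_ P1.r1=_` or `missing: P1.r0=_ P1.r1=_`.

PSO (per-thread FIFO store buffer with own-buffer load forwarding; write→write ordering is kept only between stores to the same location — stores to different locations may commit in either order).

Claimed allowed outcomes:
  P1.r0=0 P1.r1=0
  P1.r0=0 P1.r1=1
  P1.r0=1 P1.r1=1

missing: P1.r0=1 P1.r1=0

outcome vector order: (P1.r0,P1.r1)
under PSO → (0,0), (0,1), (1,0), (1,1)
PSO∖claimed = {(1,0)}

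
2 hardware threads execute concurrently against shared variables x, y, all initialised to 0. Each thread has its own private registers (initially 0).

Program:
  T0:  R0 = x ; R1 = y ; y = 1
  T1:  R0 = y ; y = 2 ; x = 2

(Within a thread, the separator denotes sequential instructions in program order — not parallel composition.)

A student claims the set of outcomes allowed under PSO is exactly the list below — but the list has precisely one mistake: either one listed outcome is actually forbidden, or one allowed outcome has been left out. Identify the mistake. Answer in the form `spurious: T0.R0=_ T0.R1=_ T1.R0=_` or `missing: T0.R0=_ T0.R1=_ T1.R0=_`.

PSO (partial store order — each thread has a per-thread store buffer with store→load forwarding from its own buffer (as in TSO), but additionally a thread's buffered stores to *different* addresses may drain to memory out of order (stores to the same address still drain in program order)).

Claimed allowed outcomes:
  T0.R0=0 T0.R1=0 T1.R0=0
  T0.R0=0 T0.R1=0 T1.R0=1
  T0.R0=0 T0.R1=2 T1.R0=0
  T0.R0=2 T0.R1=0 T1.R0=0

missing: T0.R0=2 T0.R1=2 T1.R0=0

outcome vector order: (T0.R0,T0.R1,T1.R0)
[PSO] allowed = {000 001 020 200 220}
PSO∖claimed = {220}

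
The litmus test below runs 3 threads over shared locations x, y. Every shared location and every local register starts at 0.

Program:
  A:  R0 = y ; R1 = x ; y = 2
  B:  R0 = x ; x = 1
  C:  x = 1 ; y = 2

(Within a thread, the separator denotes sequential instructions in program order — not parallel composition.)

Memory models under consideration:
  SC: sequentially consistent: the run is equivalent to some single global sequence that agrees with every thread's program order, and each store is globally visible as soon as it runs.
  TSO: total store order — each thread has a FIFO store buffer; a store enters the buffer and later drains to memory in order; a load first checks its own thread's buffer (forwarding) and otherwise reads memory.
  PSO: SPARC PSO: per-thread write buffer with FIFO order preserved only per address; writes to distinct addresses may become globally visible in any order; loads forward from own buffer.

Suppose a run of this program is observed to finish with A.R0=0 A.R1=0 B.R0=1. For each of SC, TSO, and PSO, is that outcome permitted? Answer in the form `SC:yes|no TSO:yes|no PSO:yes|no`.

outcome vector order: (A.R0,A.R1,B.R0)
[SC] allowed = {0/0/0, 0/0/1, 0/1/0, 0/1/1, 2/1/0, 2/1/1}
[TSO] allowed = {0/0/0, 0/0/1, 0/1/0, 0/1/1, 2/1/0, 2/1/1}
[PSO] allowed = {0/0/0, 0/0/1, 0/1/0, 0/1/1, 2/0/0, 2/0/1, 2/1/0, 2/1/1}
target 0/0/1 ∈ {SC,TSO,PSO}

SC:yes TSO:yes PSO:yes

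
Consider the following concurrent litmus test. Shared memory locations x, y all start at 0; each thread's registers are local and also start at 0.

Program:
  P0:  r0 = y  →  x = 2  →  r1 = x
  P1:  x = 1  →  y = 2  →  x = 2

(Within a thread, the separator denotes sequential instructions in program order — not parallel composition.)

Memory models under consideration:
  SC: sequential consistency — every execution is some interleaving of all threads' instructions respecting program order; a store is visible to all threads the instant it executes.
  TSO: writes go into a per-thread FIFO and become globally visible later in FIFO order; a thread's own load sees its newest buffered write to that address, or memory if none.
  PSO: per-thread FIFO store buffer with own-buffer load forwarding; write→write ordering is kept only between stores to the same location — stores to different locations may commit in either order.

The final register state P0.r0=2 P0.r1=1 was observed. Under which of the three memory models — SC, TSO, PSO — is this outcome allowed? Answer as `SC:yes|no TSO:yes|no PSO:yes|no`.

SC:no TSO:no PSO:yes

outcome vector order: (P0.r0,P0.r1)
under SC → (0,1) (0,2) (2,2)
under TSO → (0,1) (0,2) (2,2)
under PSO → (0,1) (0,2) (2,1) (2,2)
target (2,1) ∈ {PSO}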